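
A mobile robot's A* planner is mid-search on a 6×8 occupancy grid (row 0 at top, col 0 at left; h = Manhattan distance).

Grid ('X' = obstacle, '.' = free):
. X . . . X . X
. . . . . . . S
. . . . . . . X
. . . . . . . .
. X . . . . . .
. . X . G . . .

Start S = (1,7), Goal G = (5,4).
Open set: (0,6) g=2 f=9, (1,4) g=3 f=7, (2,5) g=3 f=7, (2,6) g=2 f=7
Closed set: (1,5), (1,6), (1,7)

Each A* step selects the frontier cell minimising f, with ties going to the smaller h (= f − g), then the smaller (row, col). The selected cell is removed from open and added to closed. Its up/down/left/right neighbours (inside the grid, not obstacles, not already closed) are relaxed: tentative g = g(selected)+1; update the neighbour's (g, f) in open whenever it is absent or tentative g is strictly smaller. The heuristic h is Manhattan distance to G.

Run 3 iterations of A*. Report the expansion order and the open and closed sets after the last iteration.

order=[(1,4) → (2,4) → (3,4)]; open=[(0,4) g=4 f=9, (0,6) g=2 f=9, (1,3) g=4 f=9, (2,3) g=5 f=9, (2,5) g=3 f=7, (2,6) g=2 f=7, (3,3) g=6 f=9, (3,5) g=6 f=9, (4,4) g=6 f=7]; closed=[(1,4), (1,5), (1,6), (1,7), (2,4), (3,4)]

step 1: expand (1,4) (f=7, h=4) → closed; open now [(0,4) g=4 f=9, (0,6) g=2 f=9, (1,3) g=4 f=9, (2,4) g=4 f=7, (2,5) g=3 f=7, (2,6) g=2 f=7]
step 2: expand (2,4) (f=7, h=3) → closed; open now [(0,4) g=4 f=9, (0,6) g=2 f=9, (1,3) g=4 f=9, (2,3) g=5 f=9, (2,5) g=3 f=7, (2,6) g=2 f=7, (3,4) g=5 f=7]
step 3: expand (3,4) (f=7, h=2) → closed; open now [(0,4) g=4 f=9, (0,6) g=2 f=9, (1,3) g=4 f=9, (2,3) g=5 f=9, (2,5) g=3 f=7, (2,6) g=2 f=7, (3,3) g=6 f=9, (3,5) g=6 f=9, (4,4) g=6 f=7]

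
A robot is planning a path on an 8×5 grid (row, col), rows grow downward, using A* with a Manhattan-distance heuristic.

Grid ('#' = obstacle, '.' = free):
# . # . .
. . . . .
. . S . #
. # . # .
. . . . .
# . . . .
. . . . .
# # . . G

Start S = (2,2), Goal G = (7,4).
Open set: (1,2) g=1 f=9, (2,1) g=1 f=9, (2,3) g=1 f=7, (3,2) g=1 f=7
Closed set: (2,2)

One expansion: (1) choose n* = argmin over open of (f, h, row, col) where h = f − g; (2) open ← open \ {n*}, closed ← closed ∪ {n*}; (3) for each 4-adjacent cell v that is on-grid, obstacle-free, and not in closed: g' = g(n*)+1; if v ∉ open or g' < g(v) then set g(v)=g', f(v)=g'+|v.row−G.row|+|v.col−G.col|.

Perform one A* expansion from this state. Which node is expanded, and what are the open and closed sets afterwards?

step 1: expand (2,3) (f=7, h=6) → closed; open now [(1,2) g=1 f=9, (1,3) g=2 f=9, (2,1) g=1 f=9, (3,2) g=1 f=7]

expanded=(2,3); open=[(1,2) g=1 f=9, (1,3) g=2 f=9, (2,1) g=1 f=9, (3,2) g=1 f=7]; closed=[(2,2), (2,3)]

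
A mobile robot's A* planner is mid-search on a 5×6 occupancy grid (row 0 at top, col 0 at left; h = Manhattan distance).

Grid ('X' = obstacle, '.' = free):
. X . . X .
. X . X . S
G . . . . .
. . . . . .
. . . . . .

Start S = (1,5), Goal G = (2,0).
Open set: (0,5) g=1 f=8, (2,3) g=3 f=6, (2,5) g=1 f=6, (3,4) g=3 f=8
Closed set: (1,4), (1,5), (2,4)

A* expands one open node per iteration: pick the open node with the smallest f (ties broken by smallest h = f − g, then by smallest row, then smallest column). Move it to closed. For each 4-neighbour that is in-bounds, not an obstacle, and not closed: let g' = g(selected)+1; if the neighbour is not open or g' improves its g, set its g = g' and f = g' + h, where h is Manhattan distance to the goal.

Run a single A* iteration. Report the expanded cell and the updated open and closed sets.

expanded=(2,3); open=[(0,5) g=1 f=8, (2,2) g=4 f=6, (2,5) g=1 f=6, (3,3) g=4 f=8, (3,4) g=3 f=8]; closed=[(1,4), (1,5), (2,3), (2,4)]

step 1: expand (2,3) (f=6, h=3) → closed; open now [(0,5) g=1 f=8, (2,2) g=4 f=6, (2,5) g=1 f=6, (3,3) g=4 f=8, (3,4) g=3 f=8]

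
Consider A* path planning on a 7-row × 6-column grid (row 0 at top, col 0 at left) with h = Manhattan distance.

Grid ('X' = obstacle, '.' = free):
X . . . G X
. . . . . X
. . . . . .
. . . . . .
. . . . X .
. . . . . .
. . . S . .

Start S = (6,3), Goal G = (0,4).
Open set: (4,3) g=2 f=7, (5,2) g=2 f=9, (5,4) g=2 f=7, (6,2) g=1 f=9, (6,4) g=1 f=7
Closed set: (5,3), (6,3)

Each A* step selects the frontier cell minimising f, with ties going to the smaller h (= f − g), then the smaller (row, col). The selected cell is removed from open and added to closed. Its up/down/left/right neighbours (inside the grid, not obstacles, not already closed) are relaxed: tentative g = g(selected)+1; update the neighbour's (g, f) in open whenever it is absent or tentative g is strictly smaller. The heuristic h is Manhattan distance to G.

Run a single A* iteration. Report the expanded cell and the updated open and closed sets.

step 1: expand (4,3) (f=7, h=5) → closed; open now [(3,3) g=3 f=7, (4,2) g=3 f=9, (5,2) g=2 f=9, (5,4) g=2 f=7, (6,2) g=1 f=9, (6,4) g=1 f=7]

expanded=(4,3); open=[(3,3) g=3 f=7, (4,2) g=3 f=9, (5,2) g=2 f=9, (5,4) g=2 f=7, (6,2) g=1 f=9, (6,4) g=1 f=7]; closed=[(4,3), (5,3), (6,3)]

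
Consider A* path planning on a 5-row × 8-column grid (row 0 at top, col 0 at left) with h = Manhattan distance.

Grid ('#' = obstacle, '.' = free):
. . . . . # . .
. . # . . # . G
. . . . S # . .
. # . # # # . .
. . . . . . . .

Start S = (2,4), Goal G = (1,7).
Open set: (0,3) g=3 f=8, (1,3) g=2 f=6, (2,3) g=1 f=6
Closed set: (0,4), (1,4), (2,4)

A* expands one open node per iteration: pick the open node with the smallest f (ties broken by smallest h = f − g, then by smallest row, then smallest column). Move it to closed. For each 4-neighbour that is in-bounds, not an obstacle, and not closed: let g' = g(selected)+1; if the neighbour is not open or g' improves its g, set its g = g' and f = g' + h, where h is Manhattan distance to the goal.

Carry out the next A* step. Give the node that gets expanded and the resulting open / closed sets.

step 1: expand (1,3) (f=6, h=4) → closed; open now [(0,3) g=3 f=8, (2,3) g=1 f=6]

expanded=(1,3); open=[(0,3) g=3 f=8, (2,3) g=1 f=6]; closed=[(0,4), (1,3), (1,4), (2,4)]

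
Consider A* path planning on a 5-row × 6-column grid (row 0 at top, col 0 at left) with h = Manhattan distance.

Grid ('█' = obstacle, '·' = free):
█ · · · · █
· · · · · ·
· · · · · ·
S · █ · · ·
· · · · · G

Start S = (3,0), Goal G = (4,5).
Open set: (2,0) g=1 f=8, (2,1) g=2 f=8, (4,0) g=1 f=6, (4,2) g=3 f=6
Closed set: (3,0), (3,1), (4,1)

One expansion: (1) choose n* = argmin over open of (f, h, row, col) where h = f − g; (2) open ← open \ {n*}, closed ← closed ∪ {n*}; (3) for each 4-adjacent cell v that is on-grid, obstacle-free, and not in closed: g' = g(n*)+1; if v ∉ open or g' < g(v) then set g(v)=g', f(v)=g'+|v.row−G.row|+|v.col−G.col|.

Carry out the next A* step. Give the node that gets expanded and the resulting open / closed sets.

expanded=(4,2); open=[(2,0) g=1 f=8, (2,1) g=2 f=8, (4,0) g=1 f=6, (4,3) g=4 f=6]; closed=[(3,0), (3,1), (4,1), (4,2)]

step 1: expand (4,2) (f=6, h=3) → closed; open now [(2,0) g=1 f=8, (2,1) g=2 f=8, (4,0) g=1 f=6, (4,3) g=4 f=6]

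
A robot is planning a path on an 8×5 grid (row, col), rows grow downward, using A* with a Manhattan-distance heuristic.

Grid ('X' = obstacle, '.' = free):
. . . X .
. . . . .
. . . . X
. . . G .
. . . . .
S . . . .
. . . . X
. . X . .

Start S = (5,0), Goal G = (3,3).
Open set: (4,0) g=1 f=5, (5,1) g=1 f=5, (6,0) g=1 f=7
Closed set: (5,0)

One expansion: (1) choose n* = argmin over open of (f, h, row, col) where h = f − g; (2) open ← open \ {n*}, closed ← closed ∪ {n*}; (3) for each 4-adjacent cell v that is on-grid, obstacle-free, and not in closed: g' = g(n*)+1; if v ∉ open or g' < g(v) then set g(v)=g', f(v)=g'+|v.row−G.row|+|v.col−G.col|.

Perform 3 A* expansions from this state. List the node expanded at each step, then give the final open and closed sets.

order=[(4,0) → (3,0) → (3,1)]; open=[(2,0) g=3 f=7, (2,1) g=4 f=7, (3,2) g=4 f=5, (4,1) g=2 f=5, (5,1) g=1 f=5, (6,0) g=1 f=7]; closed=[(3,0), (3,1), (4,0), (5,0)]

step 1: expand (4,0) (f=5, h=4) → closed; open now [(3,0) g=2 f=5, (4,1) g=2 f=5, (5,1) g=1 f=5, (6,0) g=1 f=7]
step 2: expand (3,0) (f=5, h=3) → closed; open now [(2,0) g=3 f=7, (3,1) g=3 f=5, (4,1) g=2 f=5, (5,1) g=1 f=5, (6,0) g=1 f=7]
step 3: expand (3,1) (f=5, h=2) → closed; open now [(2,0) g=3 f=7, (2,1) g=4 f=7, (3,2) g=4 f=5, (4,1) g=2 f=5, (5,1) g=1 f=5, (6,0) g=1 f=7]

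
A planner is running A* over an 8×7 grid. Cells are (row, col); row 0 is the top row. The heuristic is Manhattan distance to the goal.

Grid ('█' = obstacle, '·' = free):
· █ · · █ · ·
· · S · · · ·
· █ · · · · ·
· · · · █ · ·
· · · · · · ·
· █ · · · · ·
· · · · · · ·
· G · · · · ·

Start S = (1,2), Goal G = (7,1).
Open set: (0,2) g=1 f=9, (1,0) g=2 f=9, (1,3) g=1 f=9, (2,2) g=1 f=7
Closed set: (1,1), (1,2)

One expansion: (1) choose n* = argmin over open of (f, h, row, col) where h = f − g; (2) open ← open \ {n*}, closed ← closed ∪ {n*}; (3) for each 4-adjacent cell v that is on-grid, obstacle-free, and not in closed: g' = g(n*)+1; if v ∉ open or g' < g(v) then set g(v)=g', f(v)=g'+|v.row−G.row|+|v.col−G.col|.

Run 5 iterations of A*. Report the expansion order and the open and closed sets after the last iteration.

step 1: expand (2,2) (f=7, h=6) → closed; open now [(0,2) g=1 f=9, (1,0) g=2 f=9, (1,3) g=1 f=9, (2,3) g=2 f=9, (3,2) g=2 f=7]
step 2: expand (3,2) (f=7, h=5) → closed; open now [(0,2) g=1 f=9, (1,0) g=2 f=9, (1,3) g=1 f=9, (2,3) g=2 f=9, (3,1) g=3 f=7, (3,3) g=3 f=9, (4,2) g=3 f=7]
step 3: expand (3,1) (f=7, h=4) → closed; open now [(0,2) g=1 f=9, (1,0) g=2 f=9, (1,3) g=1 f=9, (2,3) g=2 f=9, (3,0) g=4 f=9, (3,3) g=3 f=9, (4,1) g=4 f=7, (4,2) g=3 f=7]
step 4: expand (4,1) (f=7, h=3) → closed; open now [(0,2) g=1 f=9, (1,0) g=2 f=9, (1,3) g=1 f=9, (2,3) g=2 f=9, (3,0) g=4 f=9, (3,3) g=3 f=9, (4,0) g=5 f=9, (4,2) g=3 f=7]
step 5: expand (4,2) (f=7, h=4) → closed; open now [(0,2) g=1 f=9, (1,0) g=2 f=9, (1,3) g=1 f=9, (2,3) g=2 f=9, (3,0) g=4 f=9, (3,3) g=3 f=9, (4,0) g=5 f=9, (4,3) g=4 f=9, (5,2) g=4 f=7]

order=[(2,2) → (3,2) → (3,1) → (4,1) → (4,2)]; open=[(0,2) g=1 f=9, (1,0) g=2 f=9, (1,3) g=1 f=9, (2,3) g=2 f=9, (3,0) g=4 f=9, (3,3) g=3 f=9, (4,0) g=5 f=9, (4,3) g=4 f=9, (5,2) g=4 f=7]; closed=[(1,1), (1,2), (2,2), (3,1), (3,2), (4,1), (4,2)]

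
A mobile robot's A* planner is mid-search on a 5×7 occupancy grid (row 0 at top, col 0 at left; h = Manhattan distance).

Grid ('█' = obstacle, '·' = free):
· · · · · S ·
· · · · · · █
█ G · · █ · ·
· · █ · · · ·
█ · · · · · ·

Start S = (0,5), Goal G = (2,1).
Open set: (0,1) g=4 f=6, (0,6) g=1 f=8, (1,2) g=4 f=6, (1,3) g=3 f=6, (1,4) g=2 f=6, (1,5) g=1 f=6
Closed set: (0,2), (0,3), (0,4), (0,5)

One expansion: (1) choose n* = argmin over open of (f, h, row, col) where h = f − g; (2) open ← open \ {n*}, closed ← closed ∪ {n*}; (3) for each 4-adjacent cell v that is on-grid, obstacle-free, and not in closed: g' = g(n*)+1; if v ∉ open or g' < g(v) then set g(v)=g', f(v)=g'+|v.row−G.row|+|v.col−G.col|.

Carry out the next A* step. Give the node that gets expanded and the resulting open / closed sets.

expanded=(0,1); open=[(0,0) g=5 f=8, (0,6) g=1 f=8, (1,1) g=5 f=6, (1,2) g=4 f=6, (1,3) g=3 f=6, (1,4) g=2 f=6, (1,5) g=1 f=6]; closed=[(0,1), (0,2), (0,3), (0,4), (0,5)]

step 1: expand (0,1) (f=6, h=2) → closed; open now [(0,0) g=5 f=8, (0,6) g=1 f=8, (1,1) g=5 f=6, (1,2) g=4 f=6, (1,3) g=3 f=6, (1,4) g=2 f=6, (1,5) g=1 f=6]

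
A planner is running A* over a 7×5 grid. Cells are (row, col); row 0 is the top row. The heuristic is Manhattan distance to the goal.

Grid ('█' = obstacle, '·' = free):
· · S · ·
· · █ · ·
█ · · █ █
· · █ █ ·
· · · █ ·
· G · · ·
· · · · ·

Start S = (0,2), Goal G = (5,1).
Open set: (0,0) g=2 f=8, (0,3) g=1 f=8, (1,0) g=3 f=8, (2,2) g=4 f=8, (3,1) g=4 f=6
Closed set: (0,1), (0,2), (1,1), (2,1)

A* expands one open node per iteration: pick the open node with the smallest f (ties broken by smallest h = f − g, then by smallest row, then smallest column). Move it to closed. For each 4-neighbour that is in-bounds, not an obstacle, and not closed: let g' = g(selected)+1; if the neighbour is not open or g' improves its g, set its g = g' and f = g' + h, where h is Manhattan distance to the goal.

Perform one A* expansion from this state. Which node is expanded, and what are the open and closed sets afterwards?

expanded=(3,1); open=[(0,0) g=2 f=8, (0,3) g=1 f=8, (1,0) g=3 f=8, (2,2) g=4 f=8, (3,0) g=5 f=8, (4,1) g=5 f=6]; closed=[(0,1), (0,2), (1,1), (2,1), (3,1)]

step 1: expand (3,1) (f=6, h=2) → closed; open now [(0,0) g=2 f=8, (0,3) g=1 f=8, (1,0) g=3 f=8, (2,2) g=4 f=8, (3,0) g=5 f=8, (4,1) g=5 f=6]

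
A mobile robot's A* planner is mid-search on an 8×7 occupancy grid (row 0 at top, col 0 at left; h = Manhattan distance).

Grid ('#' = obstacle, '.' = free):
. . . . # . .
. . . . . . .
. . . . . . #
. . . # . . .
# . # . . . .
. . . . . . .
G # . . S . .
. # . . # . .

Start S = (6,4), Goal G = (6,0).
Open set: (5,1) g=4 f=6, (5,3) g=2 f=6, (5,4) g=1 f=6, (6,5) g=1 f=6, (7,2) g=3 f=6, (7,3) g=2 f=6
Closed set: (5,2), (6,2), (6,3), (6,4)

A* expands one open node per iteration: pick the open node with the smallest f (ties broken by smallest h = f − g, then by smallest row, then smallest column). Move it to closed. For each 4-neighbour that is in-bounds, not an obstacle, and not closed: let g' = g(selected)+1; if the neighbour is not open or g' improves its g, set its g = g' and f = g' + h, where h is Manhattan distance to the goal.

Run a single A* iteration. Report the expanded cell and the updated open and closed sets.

step 1: expand (5,1) (f=6, h=2) → closed; open now [(4,1) g=5 f=8, (5,0) g=5 f=6, (5,3) g=2 f=6, (5,4) g=1 f=6, (6,5) g=1 f=6, (7,2) g=3 f=6, (7,3) g=2 f=6]

expanded=(5,1); open=[(4,1) g=5 f=8, (5,0) g=5 f=6, (5,3) g=2 f=6, (5,4) g=1 f=6, (6,5) g=1 f=6, (7,2) g=3 f=6, (7,3) g=2 f=6]; closed=[(5,1), (5,2), (6,2), (6,3), (6,4)]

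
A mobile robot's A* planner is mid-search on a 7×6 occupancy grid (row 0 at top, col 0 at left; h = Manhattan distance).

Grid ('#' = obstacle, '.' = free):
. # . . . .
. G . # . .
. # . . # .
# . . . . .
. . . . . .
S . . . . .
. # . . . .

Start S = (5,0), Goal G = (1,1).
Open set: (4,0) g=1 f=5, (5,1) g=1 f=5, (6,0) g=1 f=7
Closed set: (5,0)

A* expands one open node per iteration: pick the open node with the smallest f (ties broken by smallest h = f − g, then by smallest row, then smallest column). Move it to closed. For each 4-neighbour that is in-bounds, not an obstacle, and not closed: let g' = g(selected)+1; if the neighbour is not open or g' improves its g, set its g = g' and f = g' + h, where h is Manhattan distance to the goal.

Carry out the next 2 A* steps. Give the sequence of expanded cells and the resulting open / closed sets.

order=[(4,0) → (4,1)]; open=[(3,1) g=3 f=5, (4,2) g=3 f=7, (5,1) g=1 f=5, (6,0) g=1 f=7]; closed=[(4,0), (4,1), (5,0)]

step 1: expand (4,0) (f=5, h=4) → closed; open now [(4,1) g=2 f=5, (5,1) g=1 f=5, (6,0) g=1 f=7]
step 2: expand (4,1) (f=5, h=3) → closed; open now [(3,1) g=3 f=5, (4,2) g=3 f=7, (5,1) g=1 f=5, (6,0) g=1 f=7]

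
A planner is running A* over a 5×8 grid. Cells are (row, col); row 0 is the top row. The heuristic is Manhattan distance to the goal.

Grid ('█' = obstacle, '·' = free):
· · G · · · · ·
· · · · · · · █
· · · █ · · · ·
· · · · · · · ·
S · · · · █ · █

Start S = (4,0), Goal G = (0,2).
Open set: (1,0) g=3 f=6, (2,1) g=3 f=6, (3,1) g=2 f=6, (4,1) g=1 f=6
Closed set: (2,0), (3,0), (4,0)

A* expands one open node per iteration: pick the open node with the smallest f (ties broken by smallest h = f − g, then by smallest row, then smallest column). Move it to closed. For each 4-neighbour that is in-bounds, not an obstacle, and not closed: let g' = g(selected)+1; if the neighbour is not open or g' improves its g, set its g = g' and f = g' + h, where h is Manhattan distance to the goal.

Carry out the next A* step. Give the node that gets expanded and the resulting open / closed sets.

expanded=(1,0); open=[(0,0) g=4 f=6, (1,1) g=4 f=6, (2,1) g=3 f=6, (3,1) g=2 f=6, (4,1) g=1 f=6]; closed=[(1,0), (2,0), (3,0), (4,0)]

step 1: expand (1,0) (f=6, h=3) → closed; open now [(0,0) g=4 f=6, (1,1) g=4 f=6, (2,1) g=3 f=6, (3,1) g=2 f=6, (4,1) g=1 f=6]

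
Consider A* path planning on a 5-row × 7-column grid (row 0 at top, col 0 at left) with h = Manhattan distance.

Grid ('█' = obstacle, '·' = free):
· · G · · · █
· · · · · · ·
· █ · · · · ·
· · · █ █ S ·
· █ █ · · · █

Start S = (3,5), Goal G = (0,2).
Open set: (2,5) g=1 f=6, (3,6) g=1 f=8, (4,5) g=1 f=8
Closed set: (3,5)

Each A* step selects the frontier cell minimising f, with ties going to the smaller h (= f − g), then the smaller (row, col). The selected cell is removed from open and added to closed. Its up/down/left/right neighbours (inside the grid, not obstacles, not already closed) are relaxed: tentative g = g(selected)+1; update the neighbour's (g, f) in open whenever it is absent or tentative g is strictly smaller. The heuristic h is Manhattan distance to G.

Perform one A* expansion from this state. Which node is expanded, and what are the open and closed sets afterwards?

expanded=(2,5); open=[(1,5) g=2 f=6, (2,4) g=2 f=6, (2,6) g=2 f=8, (3,6) g=1 f=8, (4,5) g=1 f=8]; closed=[(2,5), (3,5)]

step 1: expand (2,5) (f=6, h=5) → closed; open now [(1,5) g=2 f=6, (2,4) g=2 f=6, (2,6) g=2 f=8, (3,6) g=1 f=8, (4,5) g=1 f=8]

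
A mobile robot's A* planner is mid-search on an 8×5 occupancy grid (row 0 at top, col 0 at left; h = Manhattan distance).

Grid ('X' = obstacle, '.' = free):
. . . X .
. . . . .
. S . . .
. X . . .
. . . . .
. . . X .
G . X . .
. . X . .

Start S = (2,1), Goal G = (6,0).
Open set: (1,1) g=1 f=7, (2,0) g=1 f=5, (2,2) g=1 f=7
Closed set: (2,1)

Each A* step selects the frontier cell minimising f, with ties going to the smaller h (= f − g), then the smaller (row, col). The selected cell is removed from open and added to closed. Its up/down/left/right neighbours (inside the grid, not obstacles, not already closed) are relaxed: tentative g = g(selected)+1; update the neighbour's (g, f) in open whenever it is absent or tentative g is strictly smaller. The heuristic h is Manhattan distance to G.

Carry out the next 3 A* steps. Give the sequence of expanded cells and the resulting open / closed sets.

step 1: expand (2,0) (f=5, h=4) → closed; open now [(1,0) g=2 f=7, (1,1) g=1 f=7, (2,2) g=1 f=7, (3,0) g=2 f=5]
step 2: expand (3,0) (f=5, h=3) → closed; open now [(1,0) g=2 f=7, (1,1) g=1 f=7, (2,2) g=1 f=7, (4,0) g=3 f=5]
step 3: expand (4,0) (f=5, h=2) → closed; open now [(1,0) g=2 f=7, (1,1) g=1 f=7, (2,2) g=1 f=7, (4,1) g=4 f=7, (5,0) g=4 f=5]

order=[(2,0) → (3,0) → (4,0)]; open=[(1,0) g=2 f=7, (1,1) g=1 f=7, (2,2) g=1 f=7, (4,1) g=4 f=7, (5,0) g=4 f=5]; closed=[(2,0), (2,1), (3,0), (4,0)]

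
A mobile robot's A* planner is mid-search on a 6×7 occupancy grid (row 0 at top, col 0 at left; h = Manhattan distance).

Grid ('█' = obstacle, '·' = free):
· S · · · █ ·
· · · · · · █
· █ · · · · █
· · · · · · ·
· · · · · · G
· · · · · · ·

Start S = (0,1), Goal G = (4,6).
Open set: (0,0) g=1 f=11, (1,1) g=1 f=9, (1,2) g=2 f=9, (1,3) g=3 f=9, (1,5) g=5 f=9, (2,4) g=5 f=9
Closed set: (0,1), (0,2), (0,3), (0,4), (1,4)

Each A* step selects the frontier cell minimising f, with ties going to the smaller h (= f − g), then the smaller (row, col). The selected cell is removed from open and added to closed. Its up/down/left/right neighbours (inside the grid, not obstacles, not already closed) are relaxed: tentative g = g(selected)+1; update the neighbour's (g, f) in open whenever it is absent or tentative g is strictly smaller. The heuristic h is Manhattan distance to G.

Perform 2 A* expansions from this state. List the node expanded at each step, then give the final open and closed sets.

order=[(1,5) → (2,5)]; open=[(0,0) g=1 f=11, (1,1) g=1 f=9, (1,2) g=2 f=9, (1,3) g=3 f=9, (2,4) g=5 f=9, (3,5) g=7 f=9]; closed=[(0,1), (0,2), (0,3), (0,4), (1,4), (1,5), (2,5)]

step 1: expand (1,5) (f=9, h=4) → closed; open now [(0,0) g=1 f=11, (1,1) g=1 f=9, (1,2) g=2 f=9, (1,3) g=3 f=9, (2,4) g=5 f=9, (2,5) g=6 f=9]
step 2: expand (2,5) (f=9, h=3) → closed; open now [(0,0) g=1 f=11, (1,1) g=1 f=9, (1,2) g=2 f=9, (1,3) g=3 f=9, (2,4) g=5 f=9, (3,5) g=7 f=9]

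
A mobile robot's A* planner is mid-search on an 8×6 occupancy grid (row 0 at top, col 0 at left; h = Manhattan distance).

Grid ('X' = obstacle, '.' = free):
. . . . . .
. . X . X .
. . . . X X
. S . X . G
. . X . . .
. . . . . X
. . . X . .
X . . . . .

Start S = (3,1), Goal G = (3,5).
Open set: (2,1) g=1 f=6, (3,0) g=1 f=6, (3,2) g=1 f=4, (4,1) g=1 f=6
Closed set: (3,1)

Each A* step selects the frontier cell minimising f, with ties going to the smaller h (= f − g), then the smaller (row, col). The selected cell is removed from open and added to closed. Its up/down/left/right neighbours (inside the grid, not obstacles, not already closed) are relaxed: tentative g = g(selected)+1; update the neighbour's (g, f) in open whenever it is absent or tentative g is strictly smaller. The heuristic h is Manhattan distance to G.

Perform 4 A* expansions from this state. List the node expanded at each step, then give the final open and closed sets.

step 1: expand (3,2) (f=4, h=3) → closed; open now [(2,1) g=1 f=6, (2,2) g=2 f=6, (3,0) g=1 f=6, (4,1) g=1 f=6]
step 2: expand (2,2) (f=6, h=4) → closed; open now [(2,1) g=1 f=6, (2,3) g=3 f=6, (3,0) g=1 f=6, (4,1) g=1 f=6]
step 3: expand (2,3) (f=6, h=3) → closed; open now [(1,3) g=4 f=8, (2,1) g=1 f=6, (3,0) g=1 f=6, (4,1) g=1 f=6]
step 4: expand (2,1) (f=6, h=5) → closed; open now [(1,1) g=2 f=8, (1,3) g=4 f=8, (2,0) g=2 f=8, (3,0) g=1 f=6, (4,1) g=1 f=6]

order=[(3,2) → (2,2) → (2,3) → (2,1)]; open=[(1,1) g=2 f=8, (1,3) g=4 f=8, (2,0) g=2 f=8, (3,0) g=1 f=6, (4,1) g=1 f=6]; closed=[(2,1), (2,2), (2,3), (3,1), (3,2)]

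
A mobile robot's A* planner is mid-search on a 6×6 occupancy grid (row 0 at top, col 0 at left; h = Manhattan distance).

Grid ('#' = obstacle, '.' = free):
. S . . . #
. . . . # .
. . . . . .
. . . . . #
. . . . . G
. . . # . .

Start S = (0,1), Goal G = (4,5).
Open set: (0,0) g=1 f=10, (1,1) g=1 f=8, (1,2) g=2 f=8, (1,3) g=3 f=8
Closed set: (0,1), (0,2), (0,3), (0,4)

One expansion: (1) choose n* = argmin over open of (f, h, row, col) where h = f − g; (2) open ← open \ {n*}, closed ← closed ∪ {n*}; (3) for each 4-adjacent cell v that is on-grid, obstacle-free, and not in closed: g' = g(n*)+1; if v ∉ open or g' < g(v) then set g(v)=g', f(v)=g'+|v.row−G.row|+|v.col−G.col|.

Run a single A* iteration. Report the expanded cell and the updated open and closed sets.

expanded=(1,3); open=[(0,0) g=1 f=10, (1,1) g=1 f=8, (1,2) g=2 f=8, (2,3) g=4 f=8]; closed=[(0,1), (0,2), (0,3), (0,4), (1,3)]

step 1: expand (1,3) (f=8, h=5) → closed; open now [(0,0) g=1 f=10, (1,1) g=1 f=8, (1,2) g=2 f=8, (2,3) g=4 f=8]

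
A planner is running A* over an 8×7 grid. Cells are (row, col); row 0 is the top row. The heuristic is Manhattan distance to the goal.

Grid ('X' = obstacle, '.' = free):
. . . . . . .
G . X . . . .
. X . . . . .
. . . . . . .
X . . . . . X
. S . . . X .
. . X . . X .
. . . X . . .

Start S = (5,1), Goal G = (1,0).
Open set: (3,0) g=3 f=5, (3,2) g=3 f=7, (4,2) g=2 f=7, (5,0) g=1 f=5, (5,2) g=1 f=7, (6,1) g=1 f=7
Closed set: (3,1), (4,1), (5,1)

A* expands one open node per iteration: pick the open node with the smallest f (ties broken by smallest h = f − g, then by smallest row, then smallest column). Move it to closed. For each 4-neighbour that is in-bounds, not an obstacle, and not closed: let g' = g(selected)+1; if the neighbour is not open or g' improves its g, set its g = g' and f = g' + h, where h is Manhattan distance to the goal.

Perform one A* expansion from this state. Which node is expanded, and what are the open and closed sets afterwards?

expanded=(3,0); open=[(2,0) g=4 f=5, (3,2) g=3 f=7, (4,2) g=2 f=7, (5,0) g=1 f=5, (5,2) g=1 f=7, (6,1) g=1 f=7]; closed=[(3,0), (3,1), (4,1), (5,1)]

step 1: expand (3,0) (f=5, h=2) → closed; open now [(2,0) g=4 f=5, (3,2) g=3 f=7, (4,2) g=2 f=7, (5,0) g=1 f=5, (5,2) g=1 f=7, (6,1) g=1 f=7]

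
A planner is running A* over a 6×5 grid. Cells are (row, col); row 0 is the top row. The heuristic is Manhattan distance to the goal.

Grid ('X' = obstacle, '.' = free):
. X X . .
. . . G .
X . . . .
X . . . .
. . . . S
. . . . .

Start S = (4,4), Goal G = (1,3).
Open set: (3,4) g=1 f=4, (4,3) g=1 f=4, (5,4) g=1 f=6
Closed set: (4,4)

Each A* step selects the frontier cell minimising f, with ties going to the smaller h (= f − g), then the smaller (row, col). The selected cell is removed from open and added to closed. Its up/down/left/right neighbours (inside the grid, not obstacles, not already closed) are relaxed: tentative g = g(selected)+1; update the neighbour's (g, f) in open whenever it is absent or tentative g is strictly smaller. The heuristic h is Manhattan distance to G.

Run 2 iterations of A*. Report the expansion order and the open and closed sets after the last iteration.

order=[(3,4) → (2,4)]; open=[(1,4) g=3 f=4, (2,3) g=3 f=4, (3,3) g=2 f=4, (4,3) g=1 f=4, (5,4) g=1 f=6]; closed=[(2,4), (3,4), (4,4)]

step 1: expand (3,4) (f=4, h=3) → closed; open now [(2,4) g=2 f=4, (3,3) g=2 f=4, (4,3) g=1 f=4, (5,4) g=1 f=6]
step 2: expand (2,4) (f=4, h=2) → closed; open now [(1,4) g=3 f=4, (2,3) g=3 f=4, (3,3) g=2 f=4, (4,3) g=1 f=4, (5,4) g=1 f=6]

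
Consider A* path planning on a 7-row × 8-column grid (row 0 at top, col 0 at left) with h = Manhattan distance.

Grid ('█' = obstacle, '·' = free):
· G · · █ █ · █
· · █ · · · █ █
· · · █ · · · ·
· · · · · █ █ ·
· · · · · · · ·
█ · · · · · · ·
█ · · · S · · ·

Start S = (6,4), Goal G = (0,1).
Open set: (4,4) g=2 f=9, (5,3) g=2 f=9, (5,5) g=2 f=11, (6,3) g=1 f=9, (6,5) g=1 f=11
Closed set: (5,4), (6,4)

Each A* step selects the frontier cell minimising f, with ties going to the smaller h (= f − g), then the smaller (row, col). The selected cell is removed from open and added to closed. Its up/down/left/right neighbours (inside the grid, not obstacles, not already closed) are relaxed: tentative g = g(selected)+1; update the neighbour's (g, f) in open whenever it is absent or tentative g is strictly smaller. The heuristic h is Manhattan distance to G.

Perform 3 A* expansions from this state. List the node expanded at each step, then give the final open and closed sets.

order=[(4,4) → (3,4) → (2,4)]; open=[(1,4) g=5 f=9, (2,5) g=5 f=11, (3,3) g=4 f=9, (4,3) g=3 f=9, (4,5) g=3 f=11, (5,3) g=2 f=9, (5,5) g=2 f=11, (6,3) g=1 f=9, (6,5) g=1 f=11]; closed=[(2,4), (3,4), (4,4), (5,4), (6,4)]

step 1: expand (4,4) (f=9, h=7) → closed; open now [(3,4) g=3 f=9, (4,3) g=3 f=9, (4,5) g=3 f=11, (5,3) g=2 f=9, (5,5) g=2 f=11, (6,3) g=1 f=9, (6,5) g=1 f=11]
step 2: expand (3,4) (f=9, h=6) → closed; open now [(2,4) g=4 f=9, (3,3) g=4 f=9, (4,3) g=3 f=9, (4,5) g=3 f=11, (5,3) g=2 f=9, (5,5) g=2 f=11, (6,3) g=1 f=9, (6,5) g=1 f=11]
step 3: expand (2,4) (f=9, h=5) → closed; open now [(1,4) g=5 f=9, (2,5) g=5 f=11, (3,3) g=4 f=9, (4,3) g=3 f=9, (4,5) g=3 f=11, (5,3) g=2 f=9, (5,5) g=2 f=11, (6,3) g=1 f=9, (6,5) g=1 f=11]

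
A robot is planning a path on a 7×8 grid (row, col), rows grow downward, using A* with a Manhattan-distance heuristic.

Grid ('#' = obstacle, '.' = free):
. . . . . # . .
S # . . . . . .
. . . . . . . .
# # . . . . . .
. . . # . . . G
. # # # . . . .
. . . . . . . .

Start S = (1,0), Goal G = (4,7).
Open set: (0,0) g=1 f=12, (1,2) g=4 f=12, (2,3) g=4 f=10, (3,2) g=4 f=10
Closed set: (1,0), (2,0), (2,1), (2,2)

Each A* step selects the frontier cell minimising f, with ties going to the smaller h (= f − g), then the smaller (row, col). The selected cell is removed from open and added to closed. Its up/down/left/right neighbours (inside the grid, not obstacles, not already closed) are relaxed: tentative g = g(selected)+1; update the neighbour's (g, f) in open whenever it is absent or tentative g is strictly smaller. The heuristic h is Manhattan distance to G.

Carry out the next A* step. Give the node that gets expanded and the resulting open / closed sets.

step 1: expand (2,3) (f=10, h=6) → closed; open now [(0,0) g=1 f=12, (1,2) g=4 f=12, (1,3) g=5 f=12, (2,4) g=5 f=10, (3,2) g=4 f=10, (3,3) g=5 f=10]

expanded=(2,3); open=[(0,0) g=1 f=12, (1,2) g=4 f=12, (1,3) g=5 f=12, (2,4) g=5 f=10, (3,2) g=4 f=10, (3,3) g=5 f=10]; closed=[(1,0), (2,0), (2,1), (2,2), (2,3)]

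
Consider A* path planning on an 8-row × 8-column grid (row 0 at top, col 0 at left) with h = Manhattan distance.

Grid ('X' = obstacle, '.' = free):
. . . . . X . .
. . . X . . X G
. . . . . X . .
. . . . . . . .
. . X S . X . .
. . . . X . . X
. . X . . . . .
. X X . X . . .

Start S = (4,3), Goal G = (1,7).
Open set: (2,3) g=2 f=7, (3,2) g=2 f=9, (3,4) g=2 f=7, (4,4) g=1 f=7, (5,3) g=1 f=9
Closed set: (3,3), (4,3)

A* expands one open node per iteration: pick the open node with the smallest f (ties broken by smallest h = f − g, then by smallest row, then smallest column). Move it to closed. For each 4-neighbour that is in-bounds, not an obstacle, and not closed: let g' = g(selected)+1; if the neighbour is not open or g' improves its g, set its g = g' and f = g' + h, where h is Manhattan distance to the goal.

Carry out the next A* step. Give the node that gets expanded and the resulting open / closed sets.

step 1: expand (2,3) (f=7, h=5) → closed; open now [(2,2) g=3 f=9, (2,4) g=3 f=7, (3,2) g=2 f=9, (3,4) g=2 f=7, (4,4) g=1 f=7, (5,3) g=1 f=9]

expanded=(2,3); open=[(2,2) g=3 f=9, (2,4) g=3 f=7, (3,2) g=2 f=9, (3,4) g=2 f=7, (4,4) g=1 f=7, (5,3) g=1 f=9]; closed=[(2,3), (3,3), (4,3)]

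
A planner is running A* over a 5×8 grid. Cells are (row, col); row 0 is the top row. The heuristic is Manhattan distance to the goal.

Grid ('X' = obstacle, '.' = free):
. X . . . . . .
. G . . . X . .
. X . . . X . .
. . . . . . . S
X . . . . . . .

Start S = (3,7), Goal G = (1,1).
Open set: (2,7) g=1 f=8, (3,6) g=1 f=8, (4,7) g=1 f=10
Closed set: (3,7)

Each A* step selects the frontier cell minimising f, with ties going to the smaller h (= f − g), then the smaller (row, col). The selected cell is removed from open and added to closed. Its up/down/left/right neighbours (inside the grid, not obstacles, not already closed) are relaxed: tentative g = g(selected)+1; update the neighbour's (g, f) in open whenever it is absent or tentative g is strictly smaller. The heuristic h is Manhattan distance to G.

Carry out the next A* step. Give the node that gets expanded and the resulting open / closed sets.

step 1: expand (2,7) (f=8, h=7) → closed; open now [(1,7) g=2 f=8, (2,6) g=2 f=8, (3,6) g=1 f=8, (4,7) g=1 f=10]

expanded=(2,7); open=[(1,7) g=2 f=8, (2,6) g=2 f=8, (3,6) g=1 f=8, (4,7) g=1 f=10]; closed=[(2,7), (3,7)]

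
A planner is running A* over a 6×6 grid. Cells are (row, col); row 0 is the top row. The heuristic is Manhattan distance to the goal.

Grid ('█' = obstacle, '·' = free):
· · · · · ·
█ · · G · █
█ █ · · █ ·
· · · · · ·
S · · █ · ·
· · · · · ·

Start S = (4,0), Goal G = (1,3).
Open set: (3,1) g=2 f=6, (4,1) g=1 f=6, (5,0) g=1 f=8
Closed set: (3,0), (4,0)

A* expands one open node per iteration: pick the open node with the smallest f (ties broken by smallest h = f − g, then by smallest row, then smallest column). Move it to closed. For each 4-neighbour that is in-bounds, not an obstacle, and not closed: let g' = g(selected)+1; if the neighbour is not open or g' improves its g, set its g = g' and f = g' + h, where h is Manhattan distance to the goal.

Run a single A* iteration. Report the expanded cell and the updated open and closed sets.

step 1: expand (3,1) (f=6, h=4) → closed; open now [(3,2) g=3 f=6, (4,1) g=1 f=6, (5,0) g=1 f=8]

expanded=(3,1); open=[(3,2) g=3 f=6, (4,1) g=1 f=6, (5,0) g=1 f=8]; closed=[(3,0), (3,1), (4,0)]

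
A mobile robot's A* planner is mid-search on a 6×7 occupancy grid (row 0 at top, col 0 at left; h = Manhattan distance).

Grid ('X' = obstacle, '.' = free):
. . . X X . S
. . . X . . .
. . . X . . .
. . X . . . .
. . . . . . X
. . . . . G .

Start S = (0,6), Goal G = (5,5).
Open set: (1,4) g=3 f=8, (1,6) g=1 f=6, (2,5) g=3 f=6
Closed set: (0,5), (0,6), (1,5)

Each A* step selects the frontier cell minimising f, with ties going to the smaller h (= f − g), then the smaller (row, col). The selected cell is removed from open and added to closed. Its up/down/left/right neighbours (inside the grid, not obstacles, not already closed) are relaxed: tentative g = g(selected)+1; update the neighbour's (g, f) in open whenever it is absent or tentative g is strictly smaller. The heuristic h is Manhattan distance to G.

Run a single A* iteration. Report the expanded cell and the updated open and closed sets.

expanded=(2,5); open=[(1,4) g=3 f=8, (1,6) g=1 f=6, (2,4) g=4 f=8, (2,6) g=4 f=8, (3,5) g=4 f=6]; closed=[(0,5), (0,6), (1,5), (2,5)]

step 1: expand (2,5) (f=6, h=3) → closed; open now [(1,4) g=3 f=8, (1,6) g=1 f=6, (2,4) g=4 f=8, (2,6) g=4 f=8, (3,5) g=4 f=6]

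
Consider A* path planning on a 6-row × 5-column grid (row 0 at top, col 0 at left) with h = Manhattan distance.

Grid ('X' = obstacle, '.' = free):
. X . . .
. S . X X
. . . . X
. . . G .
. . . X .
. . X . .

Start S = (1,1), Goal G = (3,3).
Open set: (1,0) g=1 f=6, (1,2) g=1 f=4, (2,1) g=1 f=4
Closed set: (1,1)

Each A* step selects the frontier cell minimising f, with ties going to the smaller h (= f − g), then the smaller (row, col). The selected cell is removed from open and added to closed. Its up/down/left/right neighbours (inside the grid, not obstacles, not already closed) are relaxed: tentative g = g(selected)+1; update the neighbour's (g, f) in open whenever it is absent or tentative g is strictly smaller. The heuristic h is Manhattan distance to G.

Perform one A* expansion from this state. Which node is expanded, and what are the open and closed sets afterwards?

step 1: expand (1,2) (f=4, h=3) → closed; open now [(0,2) g=2 f=6, (1,0) g=1 f=6, (2,1) g=1 f=4, (2,2) g=2 f=4]

expanded=(1,2); open=[(0,2) g=2 f=6, (1,0) g=1 f=6, (2,1) g=1 f=4, (2,2) g=2 f=4]; closed=[(1,1), (1,2)]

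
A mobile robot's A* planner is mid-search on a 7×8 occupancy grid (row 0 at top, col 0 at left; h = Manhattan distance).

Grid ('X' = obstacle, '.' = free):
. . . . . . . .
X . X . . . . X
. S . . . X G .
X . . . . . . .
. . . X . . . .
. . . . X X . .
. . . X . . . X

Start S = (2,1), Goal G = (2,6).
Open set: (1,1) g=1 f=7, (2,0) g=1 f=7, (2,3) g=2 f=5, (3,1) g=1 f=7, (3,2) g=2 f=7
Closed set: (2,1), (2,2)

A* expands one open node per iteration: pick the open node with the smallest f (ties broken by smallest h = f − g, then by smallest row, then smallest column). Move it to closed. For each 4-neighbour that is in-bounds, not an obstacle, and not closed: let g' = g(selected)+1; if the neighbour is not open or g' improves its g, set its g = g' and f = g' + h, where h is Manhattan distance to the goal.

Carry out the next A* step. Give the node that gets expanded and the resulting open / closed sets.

step 1: expand (2,3) (f=5, h=3) → closed; open now [(1,1) g=1 f=7, (1,3) g=3 f=7, (2,0) g=1 f=7, (2,4) g=3 f=5, (3,1) g=1 f=7, (3,2) g=2 f=7, (3,3) g=3 f=7]

expanded=(2,3); open=[(1,1) g=1 f=7, (1,3) g=3 f=7, (2,0) g=1 f=7, (2,4) g=3 f=5, (3,1) g=1 f=7, (3,2) g=2 f=7, (3,3) g=3 f=7]; closed=[(2,1), (2,2), (2,3)]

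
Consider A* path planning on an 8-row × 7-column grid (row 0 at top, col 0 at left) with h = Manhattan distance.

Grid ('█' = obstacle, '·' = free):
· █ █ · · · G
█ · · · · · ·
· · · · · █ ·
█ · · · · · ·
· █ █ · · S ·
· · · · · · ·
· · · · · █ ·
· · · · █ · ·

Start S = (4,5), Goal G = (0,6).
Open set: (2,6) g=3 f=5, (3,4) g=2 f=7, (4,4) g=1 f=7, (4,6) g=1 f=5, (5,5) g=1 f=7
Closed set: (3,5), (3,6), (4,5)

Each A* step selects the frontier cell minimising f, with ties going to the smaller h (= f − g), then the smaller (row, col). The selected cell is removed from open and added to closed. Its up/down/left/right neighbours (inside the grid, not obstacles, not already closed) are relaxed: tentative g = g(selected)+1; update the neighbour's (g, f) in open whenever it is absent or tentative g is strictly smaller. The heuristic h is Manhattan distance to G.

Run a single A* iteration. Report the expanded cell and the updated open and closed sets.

step 1: expand (2,6) (f=5, h=2) → closed; open now [(1,6) g=4 f=5, (3,4) g=2 f=7, (4,4) g=1 f=7, (4,6) g=1 f=5, (5,5) g=1 f=7]

expanded=(2,6); open=[(1,6) g=4 f=5, (3,4) g=2 f=7, (4,4) g=1 f=7, (4,6) g=1 f=5, (5,5) g=1 f=7]; closed=[(2,6), (3,5), (3,6), (4,5)]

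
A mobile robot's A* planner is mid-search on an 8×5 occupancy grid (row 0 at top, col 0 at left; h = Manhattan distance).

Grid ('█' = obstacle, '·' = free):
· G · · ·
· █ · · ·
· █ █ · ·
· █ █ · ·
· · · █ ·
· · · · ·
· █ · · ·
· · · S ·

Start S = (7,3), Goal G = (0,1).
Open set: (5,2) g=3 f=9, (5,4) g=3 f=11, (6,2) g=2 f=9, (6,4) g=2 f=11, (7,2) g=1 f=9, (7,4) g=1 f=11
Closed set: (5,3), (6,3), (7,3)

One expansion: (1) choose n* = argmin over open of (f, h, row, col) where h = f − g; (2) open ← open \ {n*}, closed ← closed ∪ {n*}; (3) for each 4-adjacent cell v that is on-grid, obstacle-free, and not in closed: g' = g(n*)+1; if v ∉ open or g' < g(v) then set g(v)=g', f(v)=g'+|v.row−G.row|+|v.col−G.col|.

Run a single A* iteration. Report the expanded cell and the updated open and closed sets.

expanded=(5,2); open=[(4,2) g=4 f=9, (5,1) g=4 f=9, (5,4) g=3 f=11, (6,2) g=2 f=9, (6,4) g=2 f=11, (7,2) g=1 f=9, (7,4) g=1 f=11]; closed=[(5,2), (5,3), (6,3), (7,3)]

step 1: expand (5,2) (f=9, h=6) → closed; open now [(4,2) g=4 f=9, (5,1) g=4 f=9, (5,4) g=3 f=11, (6,2) g=2 f=9, (6,4) g=2 f=11, (7,2) g=1 f=9, (7,4) g=1 f=11]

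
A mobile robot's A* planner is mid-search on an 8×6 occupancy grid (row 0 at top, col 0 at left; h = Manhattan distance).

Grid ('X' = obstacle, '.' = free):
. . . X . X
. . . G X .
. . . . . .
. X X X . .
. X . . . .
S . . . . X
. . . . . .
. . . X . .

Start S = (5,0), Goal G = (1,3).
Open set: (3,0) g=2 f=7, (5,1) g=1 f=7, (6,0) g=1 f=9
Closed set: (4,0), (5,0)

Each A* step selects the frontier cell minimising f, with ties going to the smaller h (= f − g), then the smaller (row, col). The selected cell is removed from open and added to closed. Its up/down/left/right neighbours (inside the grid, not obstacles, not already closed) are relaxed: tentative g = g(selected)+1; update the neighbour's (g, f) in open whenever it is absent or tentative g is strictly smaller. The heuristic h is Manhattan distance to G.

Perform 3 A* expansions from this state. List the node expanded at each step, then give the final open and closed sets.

step 1: expand (3,0) (f=7, h=5) → closed; open now [(2,0) g=3 f=7, (5,1) g=1 f=7, (6,0) g=1 f=9]
step 2: expand (2,0) (f=7, h=4) → closed; open now [(1,0) g=4 f=7, (2,1) g=4 f=7, (5,1) g=1 f=7, (6,0) g=1 f=9]
step 3: expand (1,0) (f=7, h=3) → closed; open now [(0,0) g=5 f=9, (1,1) g=5 f=7, (2,1) g=4 f=7, (5,1) g=1 f=7, (6,0) g=1 f=9]

order=[(3,0) → (2,0) → (1,0)]; open=[(0,0) g=5 f=9, (1,1) g=5 f=7, (2,1) g=4 f=7, (5,1) g=1 f=7, (6,0) g=1 f=9]; closed=[(1,0), (2,0), (3,0), (4,0), (5,0)]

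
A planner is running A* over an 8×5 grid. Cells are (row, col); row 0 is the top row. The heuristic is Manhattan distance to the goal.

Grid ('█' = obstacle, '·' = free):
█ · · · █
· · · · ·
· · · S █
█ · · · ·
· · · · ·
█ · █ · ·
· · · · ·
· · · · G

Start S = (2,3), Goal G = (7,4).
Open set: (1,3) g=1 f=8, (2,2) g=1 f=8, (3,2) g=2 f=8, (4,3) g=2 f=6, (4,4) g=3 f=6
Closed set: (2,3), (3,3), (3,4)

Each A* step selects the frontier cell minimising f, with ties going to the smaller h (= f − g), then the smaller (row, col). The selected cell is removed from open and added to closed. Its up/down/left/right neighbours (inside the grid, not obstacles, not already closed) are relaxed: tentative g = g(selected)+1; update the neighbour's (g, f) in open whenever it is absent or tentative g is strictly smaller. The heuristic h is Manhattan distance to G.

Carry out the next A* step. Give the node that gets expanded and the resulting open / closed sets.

step 1: expand (4,4) (f=6, h=3) → closed; open now [(1,3) g=1 f=8, (2,2) g=1 f=8, (3,2) g=2 f=8, (4,3) g=2 f=6, (5,4) g=4 f=6]

expanded=(4,4); open=[(1,3) g=1 f=8, (2,2) g=1 f=8, (3,2) g=2 f=8, (4,3) g=2 f=6, (5,4) g=4 f=6]; closed=[(2,3), (3,3), (3,4), (4,4)]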